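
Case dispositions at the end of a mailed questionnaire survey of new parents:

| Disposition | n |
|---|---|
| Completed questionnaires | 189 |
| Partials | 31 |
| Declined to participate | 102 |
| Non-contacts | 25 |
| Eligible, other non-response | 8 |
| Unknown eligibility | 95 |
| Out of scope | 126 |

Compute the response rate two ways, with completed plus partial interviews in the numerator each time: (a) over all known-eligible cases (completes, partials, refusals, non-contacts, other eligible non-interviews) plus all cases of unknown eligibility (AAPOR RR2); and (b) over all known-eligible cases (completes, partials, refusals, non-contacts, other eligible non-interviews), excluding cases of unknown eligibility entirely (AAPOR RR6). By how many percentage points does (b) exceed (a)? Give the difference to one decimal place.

13.1

Top → 189 + 31 = 220
Base → 189 + 31 + 102 + 25 + 8 + 95 = 450
RR2 = 220 / 450 = 0.4889
Base → 189 + 31 + 102 + 25 + 8 = 355
RR6 = 220 / 355 = 0.6197
Difference = 61.97 − 48.89 = 13.08 percentage points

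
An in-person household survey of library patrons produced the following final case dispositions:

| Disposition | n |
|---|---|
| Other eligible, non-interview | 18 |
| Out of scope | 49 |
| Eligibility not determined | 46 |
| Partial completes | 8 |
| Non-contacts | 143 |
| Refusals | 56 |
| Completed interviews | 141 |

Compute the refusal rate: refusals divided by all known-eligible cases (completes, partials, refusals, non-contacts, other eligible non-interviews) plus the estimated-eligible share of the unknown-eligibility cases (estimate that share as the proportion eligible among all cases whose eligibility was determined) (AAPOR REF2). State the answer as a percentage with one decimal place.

Num = 56
Eligible (known) = 141 + 8 + 56 + 143 + 18 = 366
e = 366 / (366 + 49) = 366 / 415 = 0.8819
Estimated eligible among unknowns = 0.8819 × 46 = 40.57
Base = 366 + 40.57 = 406.57
REF2 = 56 / 406.57 = 0.1377

13.8%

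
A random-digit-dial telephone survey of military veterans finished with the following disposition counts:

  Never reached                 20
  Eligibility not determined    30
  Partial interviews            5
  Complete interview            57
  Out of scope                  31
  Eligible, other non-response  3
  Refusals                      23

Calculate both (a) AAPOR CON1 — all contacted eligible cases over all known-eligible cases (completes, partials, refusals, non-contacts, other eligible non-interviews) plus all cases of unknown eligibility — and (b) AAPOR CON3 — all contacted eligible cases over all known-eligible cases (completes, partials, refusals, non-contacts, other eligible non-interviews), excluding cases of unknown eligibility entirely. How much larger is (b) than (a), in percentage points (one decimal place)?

Top → 57 + 5 + 23 + 3 = 88
Denominator → 57 + 5 + 23 + 20 + 3 + 30 = 138
CON1 = 88 / 138 = 0.6377
Denominator → 57 + 5 + 23 + 20 + 3 = 108
CON3 = 88 / 108 = 0.8148
Difference = 81.48 − 63.77 = 17.71 percentage points

17.7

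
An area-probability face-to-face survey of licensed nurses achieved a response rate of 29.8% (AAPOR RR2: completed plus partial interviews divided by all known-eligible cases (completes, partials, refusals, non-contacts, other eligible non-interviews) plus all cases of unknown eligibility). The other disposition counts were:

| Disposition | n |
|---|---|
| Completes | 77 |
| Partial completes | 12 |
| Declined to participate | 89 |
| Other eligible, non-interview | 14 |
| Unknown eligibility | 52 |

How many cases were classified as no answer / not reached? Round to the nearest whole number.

55

Top → 77 + 12 = 89
RR2 = 89 / D = 0.298
D = 89 / 0.298 = 298.7
Remaining denominator categories sum to 244
no answer / not reached = 298.7 − 244 ≈ 55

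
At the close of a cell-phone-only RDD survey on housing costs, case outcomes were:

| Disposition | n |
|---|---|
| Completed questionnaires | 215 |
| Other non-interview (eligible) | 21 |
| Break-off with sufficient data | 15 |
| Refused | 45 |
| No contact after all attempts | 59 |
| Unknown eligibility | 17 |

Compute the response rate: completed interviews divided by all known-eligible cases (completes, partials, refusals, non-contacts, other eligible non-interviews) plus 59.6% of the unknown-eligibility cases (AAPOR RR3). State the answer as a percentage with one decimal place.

Num = 215
Determined eligible = 215 + 15 + 45 + 59 + 21 = 355
Eligible share of unknowns = 0.5960 × 17 = 10.13
Denom = 355 + 10.13 = 365.13
RR3 = 215 / 365.13 = 0.5888

58.9%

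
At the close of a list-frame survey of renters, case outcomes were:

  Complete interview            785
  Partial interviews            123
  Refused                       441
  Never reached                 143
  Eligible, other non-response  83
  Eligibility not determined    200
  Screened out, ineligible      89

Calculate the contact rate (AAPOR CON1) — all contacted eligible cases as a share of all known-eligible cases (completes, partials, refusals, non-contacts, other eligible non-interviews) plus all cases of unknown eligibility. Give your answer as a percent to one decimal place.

Numerator = 785 + 123 + 441 + 83 = 1432
Base = 785 + 123 + 441 + 143 + 83 + 200 = 1775
CON1 = 1432 / 1775 = 0.8068

80.7%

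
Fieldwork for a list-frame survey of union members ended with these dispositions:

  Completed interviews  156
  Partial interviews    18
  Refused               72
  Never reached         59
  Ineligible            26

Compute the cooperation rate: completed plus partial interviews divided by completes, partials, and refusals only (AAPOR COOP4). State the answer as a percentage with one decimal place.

Top → 156 + 18 = 174
Denominator → 156 + 18 + 72 = 246
COOP4 = 174 / 246 = 0.7073

70.7%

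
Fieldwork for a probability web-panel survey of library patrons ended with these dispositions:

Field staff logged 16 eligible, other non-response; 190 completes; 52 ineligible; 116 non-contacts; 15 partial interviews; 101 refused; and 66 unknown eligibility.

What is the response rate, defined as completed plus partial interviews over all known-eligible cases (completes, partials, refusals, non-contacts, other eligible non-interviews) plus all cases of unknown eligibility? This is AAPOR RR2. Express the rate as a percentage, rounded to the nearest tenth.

40.7%

Numerator: 190 + 15 = 205
Denom: 190 + 15 + 101 + 116 + 16 + 66 = 504
RR2 = 205 / 504 = 0.4067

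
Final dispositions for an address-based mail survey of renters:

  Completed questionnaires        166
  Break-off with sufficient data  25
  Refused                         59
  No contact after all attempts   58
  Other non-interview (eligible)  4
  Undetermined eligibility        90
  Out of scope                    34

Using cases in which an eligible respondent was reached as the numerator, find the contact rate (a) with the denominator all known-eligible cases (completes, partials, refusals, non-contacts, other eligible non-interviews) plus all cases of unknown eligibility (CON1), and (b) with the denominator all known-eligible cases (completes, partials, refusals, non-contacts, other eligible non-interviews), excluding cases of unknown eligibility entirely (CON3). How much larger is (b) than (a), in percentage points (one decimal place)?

Top = 166 + 25 + 59 + 4 = 254
Denominator = 166 + 25 + 59 + 58 + 4 + 90 = 402
CON1 = 254 / 402 = 0.6318
Denominator = 166 + 25 + 59 + 58 + 4 = 312
CON3 = 254 / 312 = 0.8141
Difference = 81.41 − 63.18 = 18.23 percentage points

18.2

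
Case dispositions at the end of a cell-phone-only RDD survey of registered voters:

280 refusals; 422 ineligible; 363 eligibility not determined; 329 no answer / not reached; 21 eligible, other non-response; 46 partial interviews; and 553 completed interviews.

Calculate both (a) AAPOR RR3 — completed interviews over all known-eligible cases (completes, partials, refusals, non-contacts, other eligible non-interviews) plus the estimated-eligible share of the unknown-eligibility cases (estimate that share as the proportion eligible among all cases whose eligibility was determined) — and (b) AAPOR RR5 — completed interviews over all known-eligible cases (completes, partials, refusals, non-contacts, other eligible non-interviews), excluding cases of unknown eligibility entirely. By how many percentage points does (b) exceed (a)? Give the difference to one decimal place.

8.1

Num = 553
Determined eligible = 553 + 46 + 280 + 329 + 21 = 1229
e = 1229 / (1229 + 422) = 1229 / 1651 = 0.7444
Eligible share of unknowns = 0.7444 × 363 = 270.22
Denominator = 1229 + 270.22 = 1499.22
RR3 = 553 / 1499.22 = 0.3689
Denominator = 553 + 46 + 280 + 329 + 21 = 1229
RR5 = 553 / 1229 = 0.4500
Difference = 45.00 − 36.89 = 8.11 percentage points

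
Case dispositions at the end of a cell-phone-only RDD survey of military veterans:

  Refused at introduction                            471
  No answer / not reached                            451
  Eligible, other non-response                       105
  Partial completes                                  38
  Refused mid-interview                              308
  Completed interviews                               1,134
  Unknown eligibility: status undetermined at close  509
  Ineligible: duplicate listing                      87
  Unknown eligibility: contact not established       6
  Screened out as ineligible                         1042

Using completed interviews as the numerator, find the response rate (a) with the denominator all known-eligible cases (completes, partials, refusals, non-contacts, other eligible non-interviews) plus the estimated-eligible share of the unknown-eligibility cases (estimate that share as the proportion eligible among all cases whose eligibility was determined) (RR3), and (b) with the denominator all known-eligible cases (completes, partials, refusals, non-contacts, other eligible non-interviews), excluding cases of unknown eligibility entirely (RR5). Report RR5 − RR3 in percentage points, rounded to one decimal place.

Declined to participate = 471 + 308 = 779
Unknown if eligible = 6 + 509 = 515
Not eligible = 1042 + 87 = 1129
Numerator → 1134
Eligible (known) → 1134 + 38 + 779 + 451 + 105 = 2507
e = 2507 / (2507 + 1129) = 2507 / 3636 = 0.6895
e × U → 0.6895 × 515 = 355.09
Base → 2507 + 355.09 = 2862.09
RR3 = 1134 / 2862.09 = 0.3962
Base → 1134 + 38 + 779 + 451 + 105 = 2507
RR5 = 1134 / 2507 = 0.4523
Difference = 45.23 − 39.62 = 5.61 percentage points

5.6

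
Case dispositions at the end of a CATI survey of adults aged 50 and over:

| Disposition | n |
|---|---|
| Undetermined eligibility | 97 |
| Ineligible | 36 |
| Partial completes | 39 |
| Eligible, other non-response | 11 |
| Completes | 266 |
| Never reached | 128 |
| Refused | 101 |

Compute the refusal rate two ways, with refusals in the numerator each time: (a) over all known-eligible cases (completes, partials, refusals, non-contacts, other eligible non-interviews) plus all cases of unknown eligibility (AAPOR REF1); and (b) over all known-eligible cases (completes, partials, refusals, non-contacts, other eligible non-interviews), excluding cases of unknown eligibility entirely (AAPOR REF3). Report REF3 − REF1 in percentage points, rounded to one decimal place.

2.8

Top → 101
Denominator → 266 + 39 + 101 + 128 + 11 + 97 = 642
REF1 = 101 / 642 = 0.1573
Denominator → 266 + 39 + 101 + 128 + 11 = 545
REF3 = 101 / 545 = 0.1853
Difference = 18.53 − 15.73 = 2.80 percentage points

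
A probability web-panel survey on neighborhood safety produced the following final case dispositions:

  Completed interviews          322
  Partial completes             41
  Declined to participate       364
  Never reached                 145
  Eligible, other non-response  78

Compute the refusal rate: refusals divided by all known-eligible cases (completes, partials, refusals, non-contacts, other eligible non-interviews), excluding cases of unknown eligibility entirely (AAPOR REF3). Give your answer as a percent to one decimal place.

38.3%

Numerator: 364
Denominator: 322 + 41 + 364 + 145 + 78 = 950
REF3 = 364 / 950 = 0.3832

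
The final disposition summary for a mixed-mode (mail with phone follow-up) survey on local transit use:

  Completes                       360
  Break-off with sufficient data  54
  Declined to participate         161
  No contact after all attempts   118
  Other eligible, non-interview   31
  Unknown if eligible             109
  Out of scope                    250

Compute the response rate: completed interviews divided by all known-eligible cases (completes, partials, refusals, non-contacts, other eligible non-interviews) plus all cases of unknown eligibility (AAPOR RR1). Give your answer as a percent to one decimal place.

Numerator → 360
Denom → 360 + 54 + 161 + 118 + 31 + 109 = 833
RR1 = 360 / 833 = 0.4322

43.2%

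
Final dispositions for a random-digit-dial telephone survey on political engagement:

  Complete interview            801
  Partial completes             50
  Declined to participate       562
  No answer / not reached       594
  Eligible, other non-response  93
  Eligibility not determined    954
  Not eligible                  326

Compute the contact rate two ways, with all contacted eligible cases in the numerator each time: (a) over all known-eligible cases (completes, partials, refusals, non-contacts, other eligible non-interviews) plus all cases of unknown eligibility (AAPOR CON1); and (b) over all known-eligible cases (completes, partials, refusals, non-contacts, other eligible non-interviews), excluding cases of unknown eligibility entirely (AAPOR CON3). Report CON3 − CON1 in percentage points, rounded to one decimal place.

Num = 801 + 50 + 562 + 93 = 1506
Denom = 801 + 50 + 562 + 594 + 93 + 954 = 3054
CON1 = 1506 / 3054 = 0.4931
Denom = 801 + 50 + 562 + 594 + 93 = 2100
CON3 = 1506 / 2100 = 0.7171
Difference = 71.71 − 49.31 = 22.40 percentage points

22.4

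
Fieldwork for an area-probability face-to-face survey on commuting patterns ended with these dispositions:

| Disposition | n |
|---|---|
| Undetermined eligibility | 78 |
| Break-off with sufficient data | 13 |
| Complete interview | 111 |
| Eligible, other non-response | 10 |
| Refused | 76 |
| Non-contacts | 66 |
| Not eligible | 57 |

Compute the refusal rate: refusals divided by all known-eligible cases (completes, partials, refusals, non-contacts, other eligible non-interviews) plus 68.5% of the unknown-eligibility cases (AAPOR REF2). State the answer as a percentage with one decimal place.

Top = 76
Determined eligible = 111 + 13 + 76 + 66 + 10 = 276
e × U = 0.6850 × 78 = 53.43
Denominator = 276 + 53.43 = 329.43
REF2 = 76 / 329.43 = 0.2307

23.1%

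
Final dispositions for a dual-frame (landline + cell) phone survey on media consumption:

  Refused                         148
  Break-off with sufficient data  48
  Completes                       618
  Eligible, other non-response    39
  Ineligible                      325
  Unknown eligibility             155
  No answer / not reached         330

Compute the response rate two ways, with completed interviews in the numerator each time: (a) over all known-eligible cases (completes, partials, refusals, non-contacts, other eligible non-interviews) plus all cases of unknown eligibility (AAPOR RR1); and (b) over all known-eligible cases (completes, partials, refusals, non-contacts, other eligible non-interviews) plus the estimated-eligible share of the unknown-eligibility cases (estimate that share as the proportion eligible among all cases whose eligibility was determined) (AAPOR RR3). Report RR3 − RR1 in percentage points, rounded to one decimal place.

Top: 618
Denominator: 618 + 48 + 148 + 330 + 39 + 155 = 1338
RR1 = 618 / 1338 = 0.4619
Determined eligible: 618 + 48 + 148 + 330 + 39 = 1183
e = 1183 / (1183 + 325) = 1183 / 1508 = 0.7845
Eligible share of unknowns: 0.7845 × 155 = 121.60
Denominator: 1183 + 121.60 = 1304.60
RR3 = 618 / 1304.60 = 0.4737
Difference = 47.37 − 46.19 = 1.18 percentage points

1.2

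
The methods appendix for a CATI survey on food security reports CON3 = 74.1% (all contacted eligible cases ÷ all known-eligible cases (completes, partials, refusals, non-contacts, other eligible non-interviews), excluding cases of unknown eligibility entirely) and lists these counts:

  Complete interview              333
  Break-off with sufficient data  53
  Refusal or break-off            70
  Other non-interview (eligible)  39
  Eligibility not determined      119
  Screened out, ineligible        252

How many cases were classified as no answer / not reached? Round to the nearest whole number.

173

Top = 333 + 53 + 70 + 39 = 495
CON3 = 495 / D = 0.741
D = 495 / 0.741 = 668.0
Rest of base = 495
no answer / not reached = 668.0 − 495 ≈ 173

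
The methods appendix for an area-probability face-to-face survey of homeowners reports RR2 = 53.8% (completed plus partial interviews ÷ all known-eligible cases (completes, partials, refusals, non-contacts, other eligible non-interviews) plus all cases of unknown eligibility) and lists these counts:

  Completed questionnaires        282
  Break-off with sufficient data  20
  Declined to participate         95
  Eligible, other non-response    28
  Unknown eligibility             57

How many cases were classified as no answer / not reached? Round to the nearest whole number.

Num → 282 + 20 = 302
RR2 = 302 / D = 0.538
D = 302 / 0.538 = 561.3
Remaining denominator categories sum to 482
no answer / not reached = 561.3 − 482 ≈ 79

79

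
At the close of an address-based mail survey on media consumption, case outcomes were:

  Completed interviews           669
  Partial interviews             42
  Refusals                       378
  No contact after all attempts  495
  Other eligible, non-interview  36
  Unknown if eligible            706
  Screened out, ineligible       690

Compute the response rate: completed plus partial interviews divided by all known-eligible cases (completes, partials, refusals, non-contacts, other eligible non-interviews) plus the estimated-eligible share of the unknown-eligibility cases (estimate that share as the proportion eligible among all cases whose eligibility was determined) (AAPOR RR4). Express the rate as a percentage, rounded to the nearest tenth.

33.6%

Top = 669 + 42 = 711
Eligible (known) = 669 + 42 + 378 + 495 + 36 = 1620
e = 1620 / (1620 + 690) = 1620 / 2310 = 0.7013
Eligible share of unknowns = 0.7013 × 706 = 495.12
Denom = 1620 + 495.12 = 2115.12
RR4 = 711 / 2115.12 = 0.3362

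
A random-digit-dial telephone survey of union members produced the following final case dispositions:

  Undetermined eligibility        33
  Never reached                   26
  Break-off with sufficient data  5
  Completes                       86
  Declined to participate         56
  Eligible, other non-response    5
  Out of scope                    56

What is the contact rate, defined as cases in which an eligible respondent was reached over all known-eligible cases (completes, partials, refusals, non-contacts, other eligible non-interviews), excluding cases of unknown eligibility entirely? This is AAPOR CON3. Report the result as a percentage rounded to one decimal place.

Numerator: 86 + 5 + 56 + 5 = 152
Base: 86 + 5 + 56 + 26 + 5 = 178
CON3 = 152 / 178 = 0.8539

85.4%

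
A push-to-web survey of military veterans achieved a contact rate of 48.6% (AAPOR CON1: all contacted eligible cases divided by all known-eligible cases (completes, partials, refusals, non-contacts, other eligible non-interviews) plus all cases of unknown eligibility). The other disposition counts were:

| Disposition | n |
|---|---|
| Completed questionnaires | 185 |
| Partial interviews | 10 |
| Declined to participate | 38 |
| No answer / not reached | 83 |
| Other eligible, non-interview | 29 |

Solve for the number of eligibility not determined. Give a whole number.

194

Numerator → 185 + 10 + 38 + 29 = 262
CON1 = 262 / D = 0.486
D = 262 / 0.486 = 539.1
Remaining denominator categories sum to 345
eligibility not determined = 539.1 − 345 ≈ 194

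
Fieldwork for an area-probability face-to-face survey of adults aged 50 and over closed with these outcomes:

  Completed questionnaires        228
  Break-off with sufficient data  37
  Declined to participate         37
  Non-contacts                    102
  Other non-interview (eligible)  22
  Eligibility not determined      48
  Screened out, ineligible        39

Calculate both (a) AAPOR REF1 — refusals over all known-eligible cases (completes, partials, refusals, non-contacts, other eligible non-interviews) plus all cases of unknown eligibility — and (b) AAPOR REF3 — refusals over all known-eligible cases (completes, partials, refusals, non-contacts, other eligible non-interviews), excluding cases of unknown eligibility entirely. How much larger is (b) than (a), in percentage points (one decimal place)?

Numerator = 37
Base = 228 + 37 + 37 + 102 + 22 + 48 = 474
REF1 = 37 / 474 = 0.0781
Base = 228 + 37 + 37 + 102 + 22 = 426
REF3 = 37 / 426 = 0.0869
Difference = 8.69 − 7.81 = 0.88 percentage points

0.9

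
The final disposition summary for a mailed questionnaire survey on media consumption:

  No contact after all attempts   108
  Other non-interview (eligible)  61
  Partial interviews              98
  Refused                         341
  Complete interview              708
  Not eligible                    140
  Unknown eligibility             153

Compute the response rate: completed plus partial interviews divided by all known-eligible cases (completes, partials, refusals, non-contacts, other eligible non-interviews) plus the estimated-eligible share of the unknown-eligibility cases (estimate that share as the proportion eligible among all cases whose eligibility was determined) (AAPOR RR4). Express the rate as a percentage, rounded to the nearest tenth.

Numerator = 708 + 98 = 806
Eligible (known) = 708 + 98 + 341 + 108 + 61 = 1316
e = 1316 / (1316 + 140) = 1316 / 1456 = 0.9038
Eligible share of unknowns = 0.9038 × 153 = 138.28
Denominator = 1316 + 138.28 = 1454.28
RR4 = 806 / 1454.28 = 0.5542

55.4%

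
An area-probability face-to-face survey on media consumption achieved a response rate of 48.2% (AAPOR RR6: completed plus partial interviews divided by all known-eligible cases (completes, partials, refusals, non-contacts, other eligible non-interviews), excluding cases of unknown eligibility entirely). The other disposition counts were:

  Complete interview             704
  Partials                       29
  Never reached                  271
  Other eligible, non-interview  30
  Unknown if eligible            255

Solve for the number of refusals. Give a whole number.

487

Numerator: 704 + 29 = 733
RR6 = 733 / D = 0.482
D = 733 / 0.482 = 1520.7
Other denominator terms total 1034
refusals = 1520.7 − 1034 ≈ 487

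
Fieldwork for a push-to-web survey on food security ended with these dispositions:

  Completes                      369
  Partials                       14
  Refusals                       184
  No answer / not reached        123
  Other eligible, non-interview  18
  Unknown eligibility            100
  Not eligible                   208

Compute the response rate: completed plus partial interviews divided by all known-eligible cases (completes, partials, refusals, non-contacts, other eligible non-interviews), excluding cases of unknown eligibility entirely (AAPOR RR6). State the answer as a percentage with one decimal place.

Num = 369 + 14 = 383
Base = 369 + 14 + 184 + 123 + 18 = 708
RR6 = 383 / 708 = 0.5410

54.1%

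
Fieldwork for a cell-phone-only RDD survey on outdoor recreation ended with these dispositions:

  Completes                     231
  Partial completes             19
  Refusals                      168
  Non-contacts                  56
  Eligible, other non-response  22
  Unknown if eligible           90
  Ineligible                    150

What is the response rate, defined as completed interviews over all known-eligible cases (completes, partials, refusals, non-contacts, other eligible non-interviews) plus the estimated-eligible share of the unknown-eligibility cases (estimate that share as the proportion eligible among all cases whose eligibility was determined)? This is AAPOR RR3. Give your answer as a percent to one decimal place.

40.9%

Num → 231
Determined eligible → 231 + 19 + 168 + 56 + 22 = 496
e = 496 / (496 + 150) = 496 / 646 = 0.7678
e × U → 0.7678 × 90 = 69.10
Denom → 496 + 69.10 = 565.10
RR3 = 231 / 565.10 = 0.4088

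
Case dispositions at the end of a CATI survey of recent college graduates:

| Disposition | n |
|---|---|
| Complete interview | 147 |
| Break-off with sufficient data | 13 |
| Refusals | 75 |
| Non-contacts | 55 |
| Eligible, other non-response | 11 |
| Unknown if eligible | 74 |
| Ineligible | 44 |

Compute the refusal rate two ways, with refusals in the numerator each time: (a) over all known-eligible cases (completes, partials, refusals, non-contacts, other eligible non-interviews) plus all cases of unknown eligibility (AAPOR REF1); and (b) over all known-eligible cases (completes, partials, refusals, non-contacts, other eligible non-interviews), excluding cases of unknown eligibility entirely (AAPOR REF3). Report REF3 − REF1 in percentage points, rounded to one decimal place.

Top = 75
Base = 147 + 13 + 75 + 55 + 11 + 74 = 375
REF1 = 75 / 375 = 0.2000
Base = 147 + 13 + 75 + 55 + 11 = 301
REF3 = 75 / 301 = 0.2492
Difference = 24.92 − 20.00 = 4.92 percentage points

4.9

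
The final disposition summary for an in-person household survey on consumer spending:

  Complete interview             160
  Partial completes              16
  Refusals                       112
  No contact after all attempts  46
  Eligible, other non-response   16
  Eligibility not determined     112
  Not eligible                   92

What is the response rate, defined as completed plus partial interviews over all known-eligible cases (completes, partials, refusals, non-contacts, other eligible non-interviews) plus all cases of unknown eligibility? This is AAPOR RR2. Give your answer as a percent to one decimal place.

38.1%

Num → 160 + 16 = 176
Denom → 160 + 16 + 112 + 46 + 16 + 112 = 462
RR2 = 176 / 462 = 0.3810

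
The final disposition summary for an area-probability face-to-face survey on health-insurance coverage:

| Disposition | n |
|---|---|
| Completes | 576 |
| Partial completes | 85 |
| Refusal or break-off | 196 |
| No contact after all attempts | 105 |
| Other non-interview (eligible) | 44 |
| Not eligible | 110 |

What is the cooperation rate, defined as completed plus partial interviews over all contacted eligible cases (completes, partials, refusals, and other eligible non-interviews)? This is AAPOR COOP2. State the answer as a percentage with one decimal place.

Numerator: 576 + 85 = 661
Denom: 576 + 85 + 196 + 44 = 901
COOP2 = 661 / 901 = 0.7336

73.4%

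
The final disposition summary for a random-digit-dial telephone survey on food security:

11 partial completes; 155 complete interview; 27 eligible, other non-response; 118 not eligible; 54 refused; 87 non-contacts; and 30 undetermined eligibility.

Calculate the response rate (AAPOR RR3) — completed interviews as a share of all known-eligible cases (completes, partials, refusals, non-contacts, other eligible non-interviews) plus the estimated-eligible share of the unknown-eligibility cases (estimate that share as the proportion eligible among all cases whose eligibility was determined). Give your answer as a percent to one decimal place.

43.5%

Numerator = 155
Eligible (known) = 155 + 11 + 54 + 87 + 27 = 334
e = 334 / (334 + 118) = 334 / 452 = 0.7389
e × U = 0.7389 × 30 = 22.17
Denom = 334 + 22.17 = 356.17
RR3 = 155 / 356.17 = 0.4352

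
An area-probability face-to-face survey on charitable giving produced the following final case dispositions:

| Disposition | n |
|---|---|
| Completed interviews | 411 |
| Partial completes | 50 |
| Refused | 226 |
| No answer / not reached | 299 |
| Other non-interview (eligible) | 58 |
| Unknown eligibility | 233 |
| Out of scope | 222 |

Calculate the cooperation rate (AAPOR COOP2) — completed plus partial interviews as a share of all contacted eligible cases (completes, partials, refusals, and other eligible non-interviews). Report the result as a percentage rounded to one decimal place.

61.9%

Numerator = 411 + 50 = 461
Denom = 411 + 50 + 226 + 58 = 745
COOP2 = 461 / 745 = 0.6188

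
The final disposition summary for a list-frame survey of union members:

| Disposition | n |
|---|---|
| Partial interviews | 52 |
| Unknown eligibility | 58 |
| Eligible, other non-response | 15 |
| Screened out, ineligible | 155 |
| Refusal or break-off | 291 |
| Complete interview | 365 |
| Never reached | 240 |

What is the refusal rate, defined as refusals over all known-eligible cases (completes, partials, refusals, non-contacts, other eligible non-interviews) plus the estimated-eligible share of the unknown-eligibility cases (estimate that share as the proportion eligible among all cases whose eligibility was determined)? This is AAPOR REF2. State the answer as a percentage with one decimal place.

28.7%

Num: 291
Known eligible: 365 + 52 + 291 + 240 + 15 = 963
e = 963 / (963 + 155) = 963 / 1118 = 0.8614
Eligible share of unknowns: 0.8614 × 58 = 49.96
Base: 963 + 49.96 = 1012.96
REF2 = 291 / 1012.96 = 0.2873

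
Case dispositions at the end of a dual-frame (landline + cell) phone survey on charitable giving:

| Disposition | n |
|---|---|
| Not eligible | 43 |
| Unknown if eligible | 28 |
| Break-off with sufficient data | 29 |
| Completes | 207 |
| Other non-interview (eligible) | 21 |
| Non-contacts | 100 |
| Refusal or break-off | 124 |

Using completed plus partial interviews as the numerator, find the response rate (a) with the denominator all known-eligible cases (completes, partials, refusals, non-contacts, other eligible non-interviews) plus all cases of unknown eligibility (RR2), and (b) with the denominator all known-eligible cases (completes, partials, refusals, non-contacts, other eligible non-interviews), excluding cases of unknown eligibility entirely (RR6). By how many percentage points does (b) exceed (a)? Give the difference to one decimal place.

2.7

Num: 207 + 29 = 236
Denom: 207 + 29 + 124 + 100 + 21 + 28 = 509
RR2 = 236 / 509 = 0.4637
Denom: 207 + 29 + 124 + 100 + 21 = 481
RR6 = 236 / 481 = 0.4906
Difference = 49.06 − 46.37 = 2.69 percentage points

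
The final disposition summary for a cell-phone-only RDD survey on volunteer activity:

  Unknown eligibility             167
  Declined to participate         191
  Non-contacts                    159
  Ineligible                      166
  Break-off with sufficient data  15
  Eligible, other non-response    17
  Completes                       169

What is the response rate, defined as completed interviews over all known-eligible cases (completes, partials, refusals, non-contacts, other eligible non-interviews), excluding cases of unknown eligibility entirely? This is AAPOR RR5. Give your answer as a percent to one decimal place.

Top = 169
Denominator = 169 + 15 + 191 + 159 + 17 = 551
RR5 = 169 / 551 = 0.3067

30.7%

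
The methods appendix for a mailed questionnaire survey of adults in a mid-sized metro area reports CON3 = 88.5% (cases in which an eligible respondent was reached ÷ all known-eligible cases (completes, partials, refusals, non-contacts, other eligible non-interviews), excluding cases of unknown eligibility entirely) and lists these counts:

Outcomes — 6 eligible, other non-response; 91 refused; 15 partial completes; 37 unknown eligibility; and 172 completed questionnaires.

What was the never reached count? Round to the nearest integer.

37

Numerator = 172 + 15 + 91 + 6 = 284
CON3 = 284 / D = 0.885
D = 284 / 0.885 = 320.9
Remaining denominator categories sum to 284
never reached = 320.9 − 284 ≈ 37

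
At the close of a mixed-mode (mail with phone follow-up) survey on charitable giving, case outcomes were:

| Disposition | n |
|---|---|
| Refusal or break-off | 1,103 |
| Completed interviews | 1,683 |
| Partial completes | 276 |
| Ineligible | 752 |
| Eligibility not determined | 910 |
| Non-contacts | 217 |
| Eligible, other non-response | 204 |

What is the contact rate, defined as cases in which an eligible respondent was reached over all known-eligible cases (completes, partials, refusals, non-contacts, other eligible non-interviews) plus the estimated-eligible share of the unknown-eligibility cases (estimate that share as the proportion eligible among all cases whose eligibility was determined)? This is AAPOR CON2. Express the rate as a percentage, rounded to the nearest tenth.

77.2%

Num = 1683 + 276 + 1103 + 204 = 3266
Eligible (known) = 1683 + 276 + 1103 + 217 + 204 = 3483
e = 3483 / (3483 + 752) = 3483 / 4235 = 0.8224
Estimated eligible among unknowns = 0.8224 × 910 = 748.38
Denom = 3483 + 748.38 = 4231.38
CON2 = 3266 / 4231.38 = 0.7719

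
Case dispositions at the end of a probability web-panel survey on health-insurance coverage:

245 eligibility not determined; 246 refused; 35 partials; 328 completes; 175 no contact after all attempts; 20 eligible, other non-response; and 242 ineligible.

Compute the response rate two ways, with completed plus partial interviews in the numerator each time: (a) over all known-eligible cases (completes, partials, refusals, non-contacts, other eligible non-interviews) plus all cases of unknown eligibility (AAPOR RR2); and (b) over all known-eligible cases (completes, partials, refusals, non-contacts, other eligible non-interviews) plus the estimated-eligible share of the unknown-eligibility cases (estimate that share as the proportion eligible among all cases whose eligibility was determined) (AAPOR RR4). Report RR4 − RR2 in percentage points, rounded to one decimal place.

Top = 328 + 35 = 363
Base = 328 + 35 + 246 + 175 + 20 + 245 = 1049
RR2 = 363 / 1049 = 0.3460
Known eligible = 328 + 35 + 246 + 175 + 20 = 804
e = 804 / (804 + 242) = 804 / 1046 = 0.7686
e × U = 0.7686 × 245 = 188.31
Base = 804 + 188.31 = 992.31
RR4 = 363 / 992.31 = 0.3658
Difference = 36.58 − 34.60 = 1.98 percentage points

2.0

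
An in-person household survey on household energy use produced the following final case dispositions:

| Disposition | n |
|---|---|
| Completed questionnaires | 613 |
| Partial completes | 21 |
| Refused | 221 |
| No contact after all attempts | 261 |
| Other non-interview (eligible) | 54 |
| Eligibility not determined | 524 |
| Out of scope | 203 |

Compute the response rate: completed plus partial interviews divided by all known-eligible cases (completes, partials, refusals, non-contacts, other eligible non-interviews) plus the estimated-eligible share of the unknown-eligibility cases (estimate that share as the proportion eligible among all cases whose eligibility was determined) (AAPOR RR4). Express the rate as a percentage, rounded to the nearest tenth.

Numerator: 613 + 21 = 634
Known eligible: 613 + 21 + 221 + 261 + 54 = 1170
e = 1170 / (1170 + 203) = 1170 / 1373 = 0.8521
e × U: 0.8521 × 524 = 446.50
Denom: 1170 + 446.50 = 1616.50
RR4 = 634 / 1616.50 = 0.3922

39.2%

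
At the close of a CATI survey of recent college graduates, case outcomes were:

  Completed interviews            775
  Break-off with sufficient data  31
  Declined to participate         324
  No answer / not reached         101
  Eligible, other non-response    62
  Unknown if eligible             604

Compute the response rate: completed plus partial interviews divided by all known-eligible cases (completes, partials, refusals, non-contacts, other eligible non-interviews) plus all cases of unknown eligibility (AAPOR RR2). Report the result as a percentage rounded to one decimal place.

42.5%

Top: 775 + 31 = 806
Denom: 775 + 31 + 324 + 101 + 62 + 604 = 1897
RR2 = 806 / 1897 = 0.4249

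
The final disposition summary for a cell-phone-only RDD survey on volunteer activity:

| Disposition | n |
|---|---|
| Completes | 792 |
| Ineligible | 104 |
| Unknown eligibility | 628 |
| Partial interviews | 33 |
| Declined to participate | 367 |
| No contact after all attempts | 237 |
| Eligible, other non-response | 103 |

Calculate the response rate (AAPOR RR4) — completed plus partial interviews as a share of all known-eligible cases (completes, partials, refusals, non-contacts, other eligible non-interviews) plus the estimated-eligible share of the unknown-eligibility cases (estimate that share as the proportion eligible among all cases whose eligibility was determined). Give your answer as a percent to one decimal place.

38.9%

Num = 792 + 33 = 825
Determined eligible = 792 + 33 + 367 + 237 + 103 = 1532
e = 1532 / (1532 + 104) = 1532 / 1636 = 0.9364
Estimated eligible among unknowns = 0.9364 × 628 = 588.06
Denominator = 1532 + 588.06 = 2120.06
RR4 = 825 / 2120.06 = 0.3891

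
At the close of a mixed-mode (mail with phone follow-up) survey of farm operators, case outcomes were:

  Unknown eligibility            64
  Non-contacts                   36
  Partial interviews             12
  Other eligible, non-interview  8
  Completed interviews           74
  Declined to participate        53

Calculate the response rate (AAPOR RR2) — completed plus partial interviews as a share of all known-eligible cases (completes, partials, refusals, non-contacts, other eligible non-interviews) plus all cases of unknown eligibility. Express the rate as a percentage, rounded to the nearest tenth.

Top → 74 + 12 = 86
Base → 74 + 12 + 53 + 36 + 8 + 64 = 247
RR2 = 86 / 247 = 0.3482

34.8%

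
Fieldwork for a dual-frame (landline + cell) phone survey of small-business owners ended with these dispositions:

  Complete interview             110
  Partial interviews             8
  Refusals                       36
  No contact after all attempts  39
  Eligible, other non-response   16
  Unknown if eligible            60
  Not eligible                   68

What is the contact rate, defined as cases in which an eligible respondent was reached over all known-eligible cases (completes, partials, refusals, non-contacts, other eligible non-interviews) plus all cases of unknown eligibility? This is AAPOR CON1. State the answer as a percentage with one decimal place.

63.2%

Num → 110 + 8 + 36 + 16 = 170
Denominator → 110 + 8 + 36 + 39 + 16 + 60 = 269
CON1 = 170 / 269 = 0.6320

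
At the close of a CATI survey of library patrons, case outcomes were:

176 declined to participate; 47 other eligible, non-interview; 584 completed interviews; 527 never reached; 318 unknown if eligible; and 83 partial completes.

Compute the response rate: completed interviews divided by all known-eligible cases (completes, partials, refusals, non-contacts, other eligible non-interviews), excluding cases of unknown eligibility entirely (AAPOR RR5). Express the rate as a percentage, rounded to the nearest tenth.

Numerator: 584
Denominator: 584 + 83 + 176 + 527 + 47 = 1417
RR5 = 584 / 1417 = 0.4121

41.2%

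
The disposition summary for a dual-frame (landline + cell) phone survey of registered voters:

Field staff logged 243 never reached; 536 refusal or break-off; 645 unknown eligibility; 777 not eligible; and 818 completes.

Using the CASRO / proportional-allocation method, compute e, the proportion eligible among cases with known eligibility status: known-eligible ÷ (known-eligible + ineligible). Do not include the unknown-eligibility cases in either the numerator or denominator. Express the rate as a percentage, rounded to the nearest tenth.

Determined eligible = 818 + 536 + 243 = 1597
e = 1597 / (1597 + 777) = 1597 / 2374 = 0.6727

67.3%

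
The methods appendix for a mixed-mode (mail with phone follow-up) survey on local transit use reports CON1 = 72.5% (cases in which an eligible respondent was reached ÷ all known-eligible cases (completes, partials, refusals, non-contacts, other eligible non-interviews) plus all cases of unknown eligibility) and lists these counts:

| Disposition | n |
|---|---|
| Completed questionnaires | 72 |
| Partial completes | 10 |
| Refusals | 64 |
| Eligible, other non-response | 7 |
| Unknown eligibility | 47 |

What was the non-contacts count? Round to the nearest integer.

11

Num → 72 + 10 + 64 + 7 = 153
CON1 = 153 / D = 0.725
D = 153 / 0.725 = 211.0
Remaining denominator categories sum to 200
non-contacts = 211.0 − 200 ≈ 11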